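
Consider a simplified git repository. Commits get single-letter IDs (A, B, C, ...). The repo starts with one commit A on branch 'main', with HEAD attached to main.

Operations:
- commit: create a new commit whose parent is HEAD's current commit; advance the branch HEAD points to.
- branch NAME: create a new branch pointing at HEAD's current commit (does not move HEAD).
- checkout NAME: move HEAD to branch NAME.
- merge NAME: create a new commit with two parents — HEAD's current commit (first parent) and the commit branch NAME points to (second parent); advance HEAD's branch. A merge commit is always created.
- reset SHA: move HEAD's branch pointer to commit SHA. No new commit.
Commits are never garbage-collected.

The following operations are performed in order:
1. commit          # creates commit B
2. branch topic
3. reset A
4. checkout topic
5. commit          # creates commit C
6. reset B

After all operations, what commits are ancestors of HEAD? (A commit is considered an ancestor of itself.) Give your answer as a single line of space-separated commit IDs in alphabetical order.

After op 1 (commit): HEAD=main@B [main=B]
After op 2 (branch): HEAD=main@B [main=B topic=B]
After op 3 (reset): HEAD=main@A [main=A topic=B]
After op 4 (checkout): HEAD=topic@B [main=A topic=B]
After op 5 (commit): HEAD=topic@C [main=A topic=C]
After op 6 (reset): HEAD=topic@B [main=A topic=B]

Answer: A B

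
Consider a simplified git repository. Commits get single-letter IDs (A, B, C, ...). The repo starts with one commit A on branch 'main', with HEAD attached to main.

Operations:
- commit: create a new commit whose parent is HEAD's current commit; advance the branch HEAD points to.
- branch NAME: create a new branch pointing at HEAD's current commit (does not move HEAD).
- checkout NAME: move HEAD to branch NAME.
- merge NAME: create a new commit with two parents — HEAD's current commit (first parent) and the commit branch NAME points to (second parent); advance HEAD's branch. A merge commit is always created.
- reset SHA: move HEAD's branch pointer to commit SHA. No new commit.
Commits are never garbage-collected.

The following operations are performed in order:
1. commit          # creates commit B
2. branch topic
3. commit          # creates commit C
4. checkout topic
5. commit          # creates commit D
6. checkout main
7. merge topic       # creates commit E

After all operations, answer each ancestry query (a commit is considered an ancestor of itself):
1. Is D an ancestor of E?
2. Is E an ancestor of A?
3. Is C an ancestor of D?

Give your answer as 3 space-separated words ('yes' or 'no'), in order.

After op 1 (commit): HEAD=main@B [main=B]
After op 2 (branch): HEAD=main@B [main=B topic=B]
After op 3 (commit): HEAD=main@C [main=C topic=B]
After op 4 (checkout): HEAD=topic@B [main=C topic=B]
After op 5 (commit): HEAD=topic@D [main=C topic=D]
After op 6 (checkout): HEAD=main@C [main=C topic=D]
After op 7 (merge): HEAD=main@E [main=E topic=D]
ancestors(E) = {A,B,C,D,E}; D in? yes
ancestors(A) = {A}; E in? no
ancestors(D) = {A,B,D}; C in? no

Answer: yes no no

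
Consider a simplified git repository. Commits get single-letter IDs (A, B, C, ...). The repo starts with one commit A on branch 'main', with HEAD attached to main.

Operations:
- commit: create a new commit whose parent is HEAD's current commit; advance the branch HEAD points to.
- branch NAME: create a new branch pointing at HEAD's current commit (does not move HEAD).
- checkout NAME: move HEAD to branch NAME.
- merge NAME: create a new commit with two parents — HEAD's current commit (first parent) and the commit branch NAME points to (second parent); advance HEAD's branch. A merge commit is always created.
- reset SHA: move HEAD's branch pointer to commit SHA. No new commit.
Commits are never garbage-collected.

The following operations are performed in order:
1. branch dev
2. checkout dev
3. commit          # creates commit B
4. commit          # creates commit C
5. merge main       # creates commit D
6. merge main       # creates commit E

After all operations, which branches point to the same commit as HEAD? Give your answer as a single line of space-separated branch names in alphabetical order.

Answer: dev

Derivation:
After op 1 (branch): HEAD=main@A [dev=A main=A]
After op 2 (checkout): HEAD=dev@A [dev=A main=A]
After op 3 (commit): HEAD=dev@B [dev=B main=A]
After op 4 (commit): HEAD=dev@C [dev=C main=A]
After op 5 (merge): HEAD=dev@D [dev=D main=A]
After op 6 (merge): HEAD=dev@E [dev=E main=A]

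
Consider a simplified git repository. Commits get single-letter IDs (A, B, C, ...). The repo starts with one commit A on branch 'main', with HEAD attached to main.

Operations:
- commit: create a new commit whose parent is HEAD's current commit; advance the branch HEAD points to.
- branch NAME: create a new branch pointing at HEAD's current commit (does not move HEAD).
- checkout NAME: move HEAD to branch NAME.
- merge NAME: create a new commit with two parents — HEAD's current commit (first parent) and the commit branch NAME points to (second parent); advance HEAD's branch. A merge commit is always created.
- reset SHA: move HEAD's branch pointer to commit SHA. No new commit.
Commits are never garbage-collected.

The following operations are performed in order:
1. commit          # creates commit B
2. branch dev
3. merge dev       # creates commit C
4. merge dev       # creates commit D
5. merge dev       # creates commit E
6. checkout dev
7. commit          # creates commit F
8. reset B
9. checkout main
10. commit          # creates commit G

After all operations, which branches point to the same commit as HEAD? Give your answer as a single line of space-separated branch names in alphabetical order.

After op 1 (commit): HEAD=main@B [main=B]
After op 2 (branch): HEAD=main@B [dev=B main=B]
After op 3 (merge): HEAD=main@C [dev=B main=C]
After op 4 (merge): HEAD=main@D [dev=B main=D]
After op 5 (merge): HEAD=main@E [dev=B main=E]
After op 6 (checkout): HEAD=dev@B [dev=B main=E]
After op 7 (commit): HEAD=dev@F [dev=F main=E]
After op 8 (reset): HEAD=dev@B [dev=B main=E]
After op 9 (checkout): HEAD=main@E [dev=B main=E]
After op 10 (commit): HEAD=main@G [dev=B main=G]

Answer: main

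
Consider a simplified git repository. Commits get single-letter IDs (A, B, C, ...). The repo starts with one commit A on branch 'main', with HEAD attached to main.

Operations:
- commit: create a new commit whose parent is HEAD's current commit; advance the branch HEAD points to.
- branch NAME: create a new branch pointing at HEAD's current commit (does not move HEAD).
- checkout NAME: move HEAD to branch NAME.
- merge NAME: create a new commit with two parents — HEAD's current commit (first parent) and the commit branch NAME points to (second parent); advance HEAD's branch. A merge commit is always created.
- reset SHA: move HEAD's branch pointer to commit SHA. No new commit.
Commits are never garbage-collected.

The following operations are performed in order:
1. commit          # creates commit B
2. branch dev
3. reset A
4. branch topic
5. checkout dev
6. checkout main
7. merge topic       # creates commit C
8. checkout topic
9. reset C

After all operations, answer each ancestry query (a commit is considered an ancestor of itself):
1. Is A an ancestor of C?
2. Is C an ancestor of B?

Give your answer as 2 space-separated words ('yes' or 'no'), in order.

After op 1 (commit): HEAD=main@B [main=B]
After op 2 (branch): HEAD=main@B [dev=B main=B]
After op 3 (reset): HEAD=main@A [dev=B main=A]
After op 4 (branch): HEAD=main@A [dev=B main=A topic=A]
After op 5 (checkout): HEAD=dev@B [dev=B main=A topic=A]
After op 6 (checkout): HEAD=main@A [dev=B main=A topic=A]
After op 7 (merge): HEAD=main@C [dev=B main=C topic=A]
After op 8 (checkout): HEAD=topic@A [dev=B main=C topic=A]
After op 9 (reset): HEAD=topic@C [dev=B main=C topic=C]
ancestors(C) = {A,C}; A in? yes
ancestors(B) = {A,B}; C in? no

Answer: yes no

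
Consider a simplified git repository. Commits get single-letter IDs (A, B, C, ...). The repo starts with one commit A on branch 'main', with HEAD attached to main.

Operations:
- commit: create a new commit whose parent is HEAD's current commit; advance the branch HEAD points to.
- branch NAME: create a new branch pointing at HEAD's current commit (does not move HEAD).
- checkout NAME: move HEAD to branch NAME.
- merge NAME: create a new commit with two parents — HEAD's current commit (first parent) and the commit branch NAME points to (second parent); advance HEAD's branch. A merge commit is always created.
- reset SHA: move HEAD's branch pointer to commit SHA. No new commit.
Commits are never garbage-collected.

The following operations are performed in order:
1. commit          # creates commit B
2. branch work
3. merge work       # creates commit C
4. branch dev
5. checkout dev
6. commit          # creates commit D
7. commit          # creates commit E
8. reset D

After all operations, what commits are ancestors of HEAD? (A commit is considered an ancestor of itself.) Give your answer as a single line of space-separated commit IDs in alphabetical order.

Answer: A B C D

Derivation:
After op 1 (commit): HEAD=main@B [main=B]
After op 2 (branch): HEAD=main@B [main=B work=B]
After op 3 (merge): HEAD=main@C [main=C work=B]
After op 4 (branch): HEAD=main@C [dev=C main=C work=B]
After op 5 (checkout): HEAD=dev@C [dev=C main=C work=B]
After op 6 (commit): HEAD=dev@D [dev=D main=C work=B]
After op 7 (commit): HEAD=dev@E [dev=E main=C work=B]
After op 8 (reset): HEAD=dev@D [dev=D main=C work=B]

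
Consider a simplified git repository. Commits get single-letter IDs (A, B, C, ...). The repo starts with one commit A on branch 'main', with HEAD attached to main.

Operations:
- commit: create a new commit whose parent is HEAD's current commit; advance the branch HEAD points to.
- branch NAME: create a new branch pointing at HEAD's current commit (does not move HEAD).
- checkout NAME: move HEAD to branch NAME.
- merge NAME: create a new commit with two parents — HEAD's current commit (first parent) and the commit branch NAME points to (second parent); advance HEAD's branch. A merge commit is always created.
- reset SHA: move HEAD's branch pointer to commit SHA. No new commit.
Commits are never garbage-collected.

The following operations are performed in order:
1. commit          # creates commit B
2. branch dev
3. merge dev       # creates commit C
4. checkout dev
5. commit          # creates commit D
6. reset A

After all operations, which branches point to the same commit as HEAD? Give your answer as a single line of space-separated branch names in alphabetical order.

After op 1 (commit): HEAD=main@B [main=B]
After op 2 (branch): HEAD=main@B [dev=B main=B]
After op 3 (merge): HEAD=main@C [dev=B main=C]
After op 4 (checkout): HEAD=dev@B [dev=B main=C]
After op 5 (commit): HEAD=dev@D [dev=D main=C]
After op 6 (reset): HEAD=dev@A [dev=A main=C]

Answer: dev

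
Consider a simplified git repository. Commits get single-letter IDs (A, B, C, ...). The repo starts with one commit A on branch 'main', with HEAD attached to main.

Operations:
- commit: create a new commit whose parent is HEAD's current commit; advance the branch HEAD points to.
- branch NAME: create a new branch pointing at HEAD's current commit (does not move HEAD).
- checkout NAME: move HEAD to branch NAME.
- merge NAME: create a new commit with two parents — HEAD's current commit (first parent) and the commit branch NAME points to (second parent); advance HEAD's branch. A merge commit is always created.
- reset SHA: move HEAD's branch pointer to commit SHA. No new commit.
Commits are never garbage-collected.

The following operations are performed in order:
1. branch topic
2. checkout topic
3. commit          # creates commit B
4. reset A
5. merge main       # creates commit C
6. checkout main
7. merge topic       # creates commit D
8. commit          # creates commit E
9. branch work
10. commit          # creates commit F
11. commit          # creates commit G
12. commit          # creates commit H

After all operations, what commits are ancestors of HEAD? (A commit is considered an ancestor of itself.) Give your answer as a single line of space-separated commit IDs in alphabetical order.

After op 1 (branch): HEAD=main@A [main=A topic=A]
After op 2 (checkout): HEAD=topic@A [main=A topic=A]
After op 3 (commit): HEAD=topic@B [main=A topic=B]
After op 4 (reset): HEAD=topic@A [main=A topic=A]
After op 5 (merge): HEAD=topic@C [main=A topic=C]
After op 6 (checkout): HEAD=main@A [main=A topic=C]
After op 7 (merge): HEAD=main@D [main=D topic=C]
After op 8 (commit): HEAD=main@E [main=E topic=C]
After op 9 (branch): HEAD=main@E [main=E topic=C work=E]
After op 10 (commit): HEAD=main@F [main=F topic=C work=E]
After op 11 (commit): HEAD=main@G [main=G topic=C work=E]
After op 12 (commit): HEAD=main@H [main=H topic=C work=E]

Answer: A C D E F G H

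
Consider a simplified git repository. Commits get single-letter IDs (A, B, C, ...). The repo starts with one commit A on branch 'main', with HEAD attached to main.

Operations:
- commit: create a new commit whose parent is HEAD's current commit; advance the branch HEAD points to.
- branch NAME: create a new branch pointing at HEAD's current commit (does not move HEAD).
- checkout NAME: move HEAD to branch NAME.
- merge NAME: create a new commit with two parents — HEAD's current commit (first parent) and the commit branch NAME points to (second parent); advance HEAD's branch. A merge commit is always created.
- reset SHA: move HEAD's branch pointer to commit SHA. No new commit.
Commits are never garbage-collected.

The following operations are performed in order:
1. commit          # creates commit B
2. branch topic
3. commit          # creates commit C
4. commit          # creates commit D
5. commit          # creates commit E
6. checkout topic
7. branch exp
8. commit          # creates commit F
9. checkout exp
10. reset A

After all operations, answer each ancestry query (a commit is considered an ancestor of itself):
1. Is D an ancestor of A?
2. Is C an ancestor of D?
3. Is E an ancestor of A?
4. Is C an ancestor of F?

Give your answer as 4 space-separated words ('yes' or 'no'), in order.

After op 1 (commit): HEAD=main@B [main=B]
After op 2 (branch): HEAD=main@B [main=B topic=B]
After op 3 (commit): HEAD=main@C [main=C topic=B]
After op 4 (commit): HEAD=main@D [main=D topic=B]
After op 5 (commit): HEAD=main@E [main=E topic=B]
After op 6 (checkout): HEAD=topic@B [main=E topic=B]
After op 7 (branch): HEAD=topic@B [exp=B main=E topic=B]
After op 8 (commit): HEAD=topic@F [exp=B main=E topic=F]
After op 9 (checkout): HEAD=exp@B [exp=B main=E topic=F]
After op 10 (reset): HEAD=exp@A [exp=A main=E topic=F]
ancestors(A) = {A}; D in? no
ancestors(D) = {A,B,C,D}; C in? yes
ancestors(A) = {A}; E in? no
ancestors(F) = {A,B,F}; C in? no

Answer: no yes no no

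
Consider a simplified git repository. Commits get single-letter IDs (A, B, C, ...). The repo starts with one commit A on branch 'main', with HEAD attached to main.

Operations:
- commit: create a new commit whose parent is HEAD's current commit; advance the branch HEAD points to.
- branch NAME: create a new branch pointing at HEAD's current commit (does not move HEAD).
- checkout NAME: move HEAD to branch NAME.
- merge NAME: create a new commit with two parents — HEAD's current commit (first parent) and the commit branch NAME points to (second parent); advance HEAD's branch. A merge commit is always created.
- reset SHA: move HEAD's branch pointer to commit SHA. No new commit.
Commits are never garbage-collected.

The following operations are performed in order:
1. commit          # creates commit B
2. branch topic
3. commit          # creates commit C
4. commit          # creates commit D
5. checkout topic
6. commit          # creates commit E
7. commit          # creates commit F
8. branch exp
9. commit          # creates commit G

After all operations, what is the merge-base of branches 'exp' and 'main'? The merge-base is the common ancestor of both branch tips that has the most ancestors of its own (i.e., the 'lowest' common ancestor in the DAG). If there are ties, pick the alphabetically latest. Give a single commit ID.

Answer: B

Derivation:
After op 1 (commit): HEAD=main@B [main=B]
After op 2 (branch): HEAD=main@B [main=B topic=B]
After op 3 (commit): HEAD=main@C [main=C topic=B]
After op 4 (commit): HEAD=main@D [main=D topic=B]
After op 5 (checkout): HEAD=topic@B [main=D topic=B]
After op 6 (commit): HEAD=topic@E [main=D topic=E]
After op 7 (commit): HEAD=topic@F [main=D topic=F]
After op 8 (branch): HEAD=topic@F [exp=F main=D topic=F]
After op 9 (commit): HEAD=topic@G [exp=F main=D topic=G]
ancestors(exp=F): ['A', 'B', 'E', 'F']
ancestors(main=D): ['A', 'B', 'C', 'D']
common: ['A', 'B']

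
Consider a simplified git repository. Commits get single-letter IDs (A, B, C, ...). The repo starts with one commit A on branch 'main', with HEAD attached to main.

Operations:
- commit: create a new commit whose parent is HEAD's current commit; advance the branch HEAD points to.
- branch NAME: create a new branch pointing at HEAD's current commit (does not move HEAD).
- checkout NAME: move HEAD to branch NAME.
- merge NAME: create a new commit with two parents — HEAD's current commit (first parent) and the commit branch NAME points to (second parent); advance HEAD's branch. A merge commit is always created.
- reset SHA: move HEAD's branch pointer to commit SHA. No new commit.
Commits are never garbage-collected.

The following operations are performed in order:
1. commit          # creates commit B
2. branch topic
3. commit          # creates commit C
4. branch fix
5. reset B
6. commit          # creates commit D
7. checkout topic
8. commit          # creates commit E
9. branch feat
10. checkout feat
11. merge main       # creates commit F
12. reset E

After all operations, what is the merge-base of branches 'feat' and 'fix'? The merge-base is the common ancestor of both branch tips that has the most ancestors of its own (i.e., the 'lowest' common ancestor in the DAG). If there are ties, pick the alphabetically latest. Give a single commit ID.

After op 1 (commit): HEAD=main@B [main=B]
After op 2 (branch): HEAD=main@B [main=B topic=B]
After op 3 (commit): HEAD=main@C [main=C topic=B]
After op 4 (branch): HEAD=main@C [fix=C main=C topic=B]
After op 5 (reset): HEAD=main@B [fix=C main=B topic=B]
After op 6 (commit): HEAD=main@D [fix=C main=D topic=B]
After op 7 (checkout): HEAD=topic@B [fix=C main=D topic=B]
After op 8 (commit): HEAD=topic@E [fix=C main=D topic=E]
After op 9 (branch): HEAD=topic@E [feat=E fix=C main=D topic=E]
After op 10 (checkout): HEAD=feat@E [feat=E fix=C main=D topic=E]
After op 11 (merge): HEAD=feat@F [feat=F fix=C main=D topic=E]
After op 12 (reset): HEAD=feat@E [feat=E fix=C main=D topic=E]
ancestors(feat=E): ['A', 'B', 'E']
ancestors(fix=C): ['A', 'B', 'C']
common: ['A', 'B']

Answer: B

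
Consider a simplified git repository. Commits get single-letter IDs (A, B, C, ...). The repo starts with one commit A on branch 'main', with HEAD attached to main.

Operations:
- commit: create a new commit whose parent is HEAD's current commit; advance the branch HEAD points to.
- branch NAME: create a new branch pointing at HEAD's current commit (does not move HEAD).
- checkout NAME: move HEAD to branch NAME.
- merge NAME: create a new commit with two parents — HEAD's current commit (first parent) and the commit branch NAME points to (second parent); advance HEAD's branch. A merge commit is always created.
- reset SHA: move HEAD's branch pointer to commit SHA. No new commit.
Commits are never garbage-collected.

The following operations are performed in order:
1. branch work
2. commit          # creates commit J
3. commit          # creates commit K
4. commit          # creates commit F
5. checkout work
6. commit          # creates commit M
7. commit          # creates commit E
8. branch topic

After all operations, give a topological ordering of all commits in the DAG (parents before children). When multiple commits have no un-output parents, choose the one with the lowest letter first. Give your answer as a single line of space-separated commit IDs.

After op 1 (branch): HEAD=main@A [main=A work=A]
After op 2 (commit): HEAD=main@J [main=J work=A]
After op 3 (commit): HEAD=main@K [main=K work=A]
After op 4 (commit): HEAD=main@F [main=F work=A]
After op 5 (checkout): HEAD=work@A [main=F work=A]
After op 6 (commit): HEAD=work@M [main=F work=M]
After op 7 (commit): HEAD=work@E [main=F work=E]
After op 8 (branch): HEAD=work@E [main=F topic=E work=E]
commit A: parents=[]
commit E: parents=['M']
commit F: parents=['K']
commit J: parents=['A']
commit K: parents=['J']
commit M: parents=['A']

Answer: A J K F M E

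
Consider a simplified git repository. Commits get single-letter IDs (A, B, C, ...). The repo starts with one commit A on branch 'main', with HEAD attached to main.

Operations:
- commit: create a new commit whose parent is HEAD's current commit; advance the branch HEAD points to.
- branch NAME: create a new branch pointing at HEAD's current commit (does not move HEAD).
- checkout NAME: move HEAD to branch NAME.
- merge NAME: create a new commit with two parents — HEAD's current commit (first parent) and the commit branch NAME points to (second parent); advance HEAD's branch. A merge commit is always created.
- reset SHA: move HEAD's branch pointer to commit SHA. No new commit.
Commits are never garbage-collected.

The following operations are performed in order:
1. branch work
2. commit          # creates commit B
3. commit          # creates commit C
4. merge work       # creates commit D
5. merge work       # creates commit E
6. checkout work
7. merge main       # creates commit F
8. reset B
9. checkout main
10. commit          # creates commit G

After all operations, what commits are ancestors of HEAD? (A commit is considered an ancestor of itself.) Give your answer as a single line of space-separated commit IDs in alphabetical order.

After op 1 (branch): HEAD=main@A [main=A work=A]
After op 2 (commit): HEAD=main@B [main=B work=A]
After op 3 (commit): HEAD=main@C [main=C work=A]
After op 4 (merge): HEAD=main@D [main=D work=A]
After op 5 (merge): HEAD=main@E [main=E work=A]
After op 6 (checkout): HEAD=work@A [main=E work=A]
After op 7 (merge): HEAD=work@F [main=E work=F]
After op 8 (reset): HEAD=work@B [main=E work=B]
After op 9 (checkout): HEAD=main@E [main=E work=B]
After op 10 (commit): HEAD=main@G [main=G work=B]

Answer: A B C D E G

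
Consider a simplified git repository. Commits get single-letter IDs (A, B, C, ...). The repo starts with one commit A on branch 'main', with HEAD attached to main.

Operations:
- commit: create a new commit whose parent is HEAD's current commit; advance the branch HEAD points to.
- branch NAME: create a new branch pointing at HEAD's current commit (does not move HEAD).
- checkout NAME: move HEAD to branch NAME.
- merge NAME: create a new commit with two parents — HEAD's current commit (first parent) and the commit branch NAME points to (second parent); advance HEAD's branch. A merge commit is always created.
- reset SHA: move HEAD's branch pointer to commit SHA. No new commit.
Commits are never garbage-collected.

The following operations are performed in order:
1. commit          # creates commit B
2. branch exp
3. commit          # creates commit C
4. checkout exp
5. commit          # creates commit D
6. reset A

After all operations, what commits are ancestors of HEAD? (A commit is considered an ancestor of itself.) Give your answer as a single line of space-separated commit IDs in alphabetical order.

Answer: A

Derivation:
After op 1 (commit): HEAD=main@B [main=B]
After op 2 (branch): HEAD=main@B [exp=B main=B]
After op 3 (commit): HEAD=main@C [exp=B main=C]
After op 4 (checkout): HEAD=exp@B [exp=B main=C]
After op 5 (commit): HEAD=exp@D [exp=D main=C]
After op 6 (reset): HEAD=exp@A [exp=A main=C]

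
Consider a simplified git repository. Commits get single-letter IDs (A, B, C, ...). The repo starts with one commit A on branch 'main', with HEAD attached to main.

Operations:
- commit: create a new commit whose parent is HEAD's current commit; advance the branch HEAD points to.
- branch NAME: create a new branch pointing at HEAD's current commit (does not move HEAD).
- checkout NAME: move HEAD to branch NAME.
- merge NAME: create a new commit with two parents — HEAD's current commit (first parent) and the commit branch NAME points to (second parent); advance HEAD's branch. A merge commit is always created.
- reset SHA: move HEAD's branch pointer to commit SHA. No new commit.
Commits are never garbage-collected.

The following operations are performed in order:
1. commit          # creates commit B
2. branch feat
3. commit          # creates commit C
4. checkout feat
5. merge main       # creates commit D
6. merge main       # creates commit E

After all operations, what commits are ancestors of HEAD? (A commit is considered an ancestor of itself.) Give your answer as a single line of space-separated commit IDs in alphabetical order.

Answer: A B C D E

Derivation:
After op 1 (commit): HEAD=main@B [main=B]
After op 2 (branch): HEAD=main@B [feat=B main=B]
After op 3 (commit): HEAD=main@C [feat=B main=C]
After op 4 (checkout): HEAD=feat@B [feat=B main=C]
After op 5 (merge): HEAD=feat@D [feat=D main=C]
After op 6 (merge): HEAD=feat@E [feat=E main=C]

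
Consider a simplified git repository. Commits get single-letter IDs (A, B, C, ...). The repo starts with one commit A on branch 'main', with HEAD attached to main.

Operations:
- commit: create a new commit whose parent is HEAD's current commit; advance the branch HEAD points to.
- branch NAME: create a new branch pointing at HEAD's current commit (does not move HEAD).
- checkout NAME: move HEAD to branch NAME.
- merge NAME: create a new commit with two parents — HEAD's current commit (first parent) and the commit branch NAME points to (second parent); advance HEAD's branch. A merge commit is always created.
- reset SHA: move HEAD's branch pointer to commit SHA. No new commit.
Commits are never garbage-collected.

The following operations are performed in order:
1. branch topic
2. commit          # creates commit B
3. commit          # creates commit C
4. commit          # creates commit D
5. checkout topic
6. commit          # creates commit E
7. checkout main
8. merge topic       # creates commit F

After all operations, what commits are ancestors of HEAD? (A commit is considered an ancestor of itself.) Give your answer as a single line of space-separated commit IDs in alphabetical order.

Answer: A B C D E F

Derivation:
After op 1 (branch): HEAD=main@A [main=A topic=A]
After op 2 (commit): HEAD=main@B [main=B topic=A]
After op 3 (commit): HEAD=main@C [main=C topic=A]
After op 4 (commit): HEAD=main@D [main=D topic=A]
After op 5 (checkout): HEAD=topic@A [main=D topic=A]
After op 6 (commit): HEAD=topic@E [main=D topic=E]
After op 7 (checkout): HEAD=main@D [main=D topic=E]
After op 8 (merge): HEAD=main@F [main=F topic=E]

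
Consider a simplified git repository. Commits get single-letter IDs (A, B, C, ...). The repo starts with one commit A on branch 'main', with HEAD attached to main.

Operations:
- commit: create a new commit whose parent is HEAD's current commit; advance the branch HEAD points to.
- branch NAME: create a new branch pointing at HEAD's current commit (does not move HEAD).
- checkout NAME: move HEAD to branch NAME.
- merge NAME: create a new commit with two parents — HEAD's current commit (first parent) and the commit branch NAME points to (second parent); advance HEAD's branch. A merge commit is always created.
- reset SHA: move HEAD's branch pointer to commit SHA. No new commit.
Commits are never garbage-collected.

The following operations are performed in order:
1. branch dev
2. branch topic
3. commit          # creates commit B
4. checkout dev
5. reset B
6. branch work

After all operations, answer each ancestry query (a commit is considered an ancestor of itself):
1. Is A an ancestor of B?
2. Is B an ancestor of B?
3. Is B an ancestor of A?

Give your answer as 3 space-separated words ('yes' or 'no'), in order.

After op 1 (branch): HEAD=main@A [dev=A main=A]
After op 2 (branch): HEAD=main@A [dev=A main=A topic=A]
After op 3 (commit): HEAD=main@B [dev=A main=B topic=A]
After op 4 (checkout): HEAD=dev@A [dev=A main=B topic=A]
After op 5 (reset): HEAD=dev@B [dev=B main=B topic=A]
After op 6 (branch): HEAD=dev@B [dev=B main=B topic=A work=B]
ancestors(B) = {A,B}; A in? yes
ancestors(B) = {A,B}; B in? yes
ancestors(A) = {A}; B in? no

Answer: yes yes no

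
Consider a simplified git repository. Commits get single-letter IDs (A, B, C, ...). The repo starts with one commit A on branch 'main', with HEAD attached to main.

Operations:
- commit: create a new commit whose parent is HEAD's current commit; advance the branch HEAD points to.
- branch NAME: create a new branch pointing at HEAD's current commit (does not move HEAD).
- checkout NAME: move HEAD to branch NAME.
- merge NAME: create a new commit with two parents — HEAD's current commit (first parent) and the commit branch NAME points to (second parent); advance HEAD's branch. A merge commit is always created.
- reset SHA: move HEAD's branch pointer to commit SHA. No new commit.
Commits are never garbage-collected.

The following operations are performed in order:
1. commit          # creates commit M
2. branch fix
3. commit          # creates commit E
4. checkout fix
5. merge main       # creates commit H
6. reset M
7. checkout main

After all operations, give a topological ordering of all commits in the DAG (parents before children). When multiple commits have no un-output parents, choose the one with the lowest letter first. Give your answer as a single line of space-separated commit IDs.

Answer: A M E H

Derivation:
After op 1 (commit): HEAD=main@M [main=M]
After op 2 (branch): HEAD=main@M [fix=M main=M]
After op 3 (commit): HEAD=main@E [fix=M main=E]
After op 4 (checkout): HEAD=fix@M [fix=M main=E]
After op 5 (merge): HEAD=fix@H [fix=H main=E]
After op 6 (reset): HEAD=fix@M [fix=M main=E]
After op 7 (checkout): HEAD=main@E [fix=M main=E]
commit A: parents=[]
commit E: parents=['M']
commit H: parents=['M', 'E']
commit M: parents=['A']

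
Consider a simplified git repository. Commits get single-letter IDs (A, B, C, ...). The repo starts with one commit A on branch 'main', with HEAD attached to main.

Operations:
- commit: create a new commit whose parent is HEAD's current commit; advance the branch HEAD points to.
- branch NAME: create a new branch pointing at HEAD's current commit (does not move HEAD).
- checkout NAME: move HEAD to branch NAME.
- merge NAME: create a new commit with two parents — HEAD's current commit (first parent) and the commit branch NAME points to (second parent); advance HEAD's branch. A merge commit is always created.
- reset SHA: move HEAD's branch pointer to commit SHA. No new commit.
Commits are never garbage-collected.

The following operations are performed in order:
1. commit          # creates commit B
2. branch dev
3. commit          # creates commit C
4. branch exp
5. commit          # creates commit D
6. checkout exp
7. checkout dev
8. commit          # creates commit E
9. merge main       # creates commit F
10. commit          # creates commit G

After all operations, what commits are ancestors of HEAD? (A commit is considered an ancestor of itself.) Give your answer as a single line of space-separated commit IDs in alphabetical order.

After op 1 (commit): HEAD=main@B [main=B]
After op 2 (branch): HEAD=main@B [dev=B main=B]
After op 3 (commit): HEAD=main@C [dev=B main=C]
After op 4 (branch): HEAD=main@C [dev=B exp=C main=C]
After op 5 (commit): HEAD=main@D [dev=B exp=C main=D]
After op 6 (checkout): HEAD=exp@C [dev=B exp=C main=D]
After op 7 (checkout): HEAD=dev@B [dev=B exp=C main=D]
After op 8 (commit): HEAD=dev@E [dev=E exp=C main=D]
After op 9 (merge): HEAD=dev@F [dev=F exp=C main=D]
After op 10 (commit): HEAD=dev@G [dev=G exp=C main=D]

Answer: A B C D E F G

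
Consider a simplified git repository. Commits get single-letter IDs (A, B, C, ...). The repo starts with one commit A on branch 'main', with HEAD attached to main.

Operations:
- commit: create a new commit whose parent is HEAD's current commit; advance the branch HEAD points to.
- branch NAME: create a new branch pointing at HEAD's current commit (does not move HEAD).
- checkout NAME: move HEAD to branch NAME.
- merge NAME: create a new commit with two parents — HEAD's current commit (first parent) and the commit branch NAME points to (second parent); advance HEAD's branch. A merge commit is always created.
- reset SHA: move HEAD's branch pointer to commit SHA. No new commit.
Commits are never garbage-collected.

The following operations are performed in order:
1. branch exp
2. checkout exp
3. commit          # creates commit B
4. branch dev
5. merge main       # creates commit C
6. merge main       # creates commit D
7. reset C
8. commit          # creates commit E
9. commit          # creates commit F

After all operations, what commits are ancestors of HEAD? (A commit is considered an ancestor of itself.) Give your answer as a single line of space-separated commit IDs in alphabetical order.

After op 1 (branch): HEAD=main@A [exp=A main=A]
After op 2 (checkout): HEAD=exp@A [exp=A main=A]
After op 3 (commit): HEAD=exp@B [exp=B main=A]
After op 4 (branch): HEAD=exp@B [dev=B exp=B main=A]
After op 5 (merge): HEAD=exp@C [dev=B exp=C main=A]
After op 6 (merge): HEAD=exp@D [dev=B exp=D main=A]
After op 7 (reset): HEAD=exp@C [dev=B exp=C main=A]
After op 8 (commit): HEAD=exp@E [dev=B exp=E main=A]
After op 9 (commit): HEAD=exp@F [dev=B exp=F main=A]

Answer: A B C E F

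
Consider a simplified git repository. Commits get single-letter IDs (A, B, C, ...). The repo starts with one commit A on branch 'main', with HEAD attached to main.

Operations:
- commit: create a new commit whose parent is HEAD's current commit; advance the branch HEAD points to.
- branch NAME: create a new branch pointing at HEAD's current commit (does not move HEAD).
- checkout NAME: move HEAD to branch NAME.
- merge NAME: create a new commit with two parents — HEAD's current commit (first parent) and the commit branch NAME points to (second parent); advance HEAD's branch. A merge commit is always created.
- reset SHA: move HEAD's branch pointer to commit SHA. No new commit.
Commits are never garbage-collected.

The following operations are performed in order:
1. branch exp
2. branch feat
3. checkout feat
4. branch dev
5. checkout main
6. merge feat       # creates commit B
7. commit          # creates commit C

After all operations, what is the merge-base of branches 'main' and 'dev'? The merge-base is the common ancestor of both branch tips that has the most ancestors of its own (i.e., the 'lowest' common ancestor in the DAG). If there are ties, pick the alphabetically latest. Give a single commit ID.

Answer: A

Derivation:
After op 1 (branch): HEAD=main@A [exp=A main=A]
After op 2 (branch): HEAD=main@A [exp=A feat=A main=A]
After op 3 (checkout): HEAD=feat@A [exp=A feat=A main=A]
After op 4 (branch): HEAD=feat@A [dev=A exp=A feat=A main=A]
After op 5 (checkout): HEAD=main@A [dev=A exp=A feat=A main=A]
After op 6 (merge): HEAD=main@B [dev=A exp=A feat=A main=B]
After op 7 (commit): HEAD=main@C [dev=A exp=A feat=A main=C]
ancestors(main=C): ['A', 'B', 'C']
ancestors(dev=A): ['A']
common: ['A']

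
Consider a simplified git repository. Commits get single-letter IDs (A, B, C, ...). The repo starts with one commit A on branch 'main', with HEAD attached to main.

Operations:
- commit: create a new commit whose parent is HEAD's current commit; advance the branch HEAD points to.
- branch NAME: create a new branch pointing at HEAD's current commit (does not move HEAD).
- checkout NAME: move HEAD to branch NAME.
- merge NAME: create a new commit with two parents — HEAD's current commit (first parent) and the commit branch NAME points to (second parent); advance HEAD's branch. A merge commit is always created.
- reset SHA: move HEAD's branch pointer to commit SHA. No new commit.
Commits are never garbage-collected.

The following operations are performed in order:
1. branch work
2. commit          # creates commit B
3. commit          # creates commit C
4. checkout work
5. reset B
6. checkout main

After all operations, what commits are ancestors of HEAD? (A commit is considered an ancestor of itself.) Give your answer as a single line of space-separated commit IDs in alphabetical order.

After op 1 (branch): HEAD=main@A [main=A work=A]
After op 2 (commit): HEAD=main@B [main=B work=A]
After op 3 (commit): HEAD=main@C [main=C work=A]
After op 4 (checkout): HEAD=work@A [main=C work=A]
After op 5 (reset): HEAD=work@B [main=C work=B]
After op 6 (checkout): HEAD=main@C [main=C work=B]

Answer: A B C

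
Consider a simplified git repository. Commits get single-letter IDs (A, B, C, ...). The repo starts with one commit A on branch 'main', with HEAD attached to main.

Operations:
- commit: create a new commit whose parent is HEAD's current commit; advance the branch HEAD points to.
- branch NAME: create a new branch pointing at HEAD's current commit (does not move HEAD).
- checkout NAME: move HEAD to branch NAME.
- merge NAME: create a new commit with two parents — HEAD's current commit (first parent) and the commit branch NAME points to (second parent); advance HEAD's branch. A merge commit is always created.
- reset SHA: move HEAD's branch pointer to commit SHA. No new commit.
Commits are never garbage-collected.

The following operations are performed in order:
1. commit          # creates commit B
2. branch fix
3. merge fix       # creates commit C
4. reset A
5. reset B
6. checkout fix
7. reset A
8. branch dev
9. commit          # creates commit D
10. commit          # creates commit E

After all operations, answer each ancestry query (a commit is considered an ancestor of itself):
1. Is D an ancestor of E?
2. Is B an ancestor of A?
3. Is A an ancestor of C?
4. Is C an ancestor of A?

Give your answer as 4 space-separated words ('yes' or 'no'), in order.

After op 1 (commit): HEAD=main@B [main=B]
After op 2 (branch): HEAD=main@B [fix=B main=B]
After op 3 (merge): HEAD=main@C [fix=B main=C]
After op 4 (reset): HEAD=main@A [fix=B main=A]
After op 5 (reset): HEAD=main@B [fix=B main=B]
After op 6 (checkout): HEAD=fix@B [fix=B main=B]
After op 7 (reset): HEAD=fix@A [fix=A main=B]
After op 8 (branch): HEAD=fix@A [dev=A fix=A main=B]
After op 9 (commit): HEAD=fix@D [dev=A fix=D main=B]
After op 10 (commit): HEAD=fix@E [dev=A fix=E main=B]
ancestors(E) = {A,D,E}; D in? yes
ancestors(A) = {A}; B in? no
ancestors(C) = {A,B,C}; A in? yes
ancestors(A) = {A}; C in? no

Answer: yes no yes no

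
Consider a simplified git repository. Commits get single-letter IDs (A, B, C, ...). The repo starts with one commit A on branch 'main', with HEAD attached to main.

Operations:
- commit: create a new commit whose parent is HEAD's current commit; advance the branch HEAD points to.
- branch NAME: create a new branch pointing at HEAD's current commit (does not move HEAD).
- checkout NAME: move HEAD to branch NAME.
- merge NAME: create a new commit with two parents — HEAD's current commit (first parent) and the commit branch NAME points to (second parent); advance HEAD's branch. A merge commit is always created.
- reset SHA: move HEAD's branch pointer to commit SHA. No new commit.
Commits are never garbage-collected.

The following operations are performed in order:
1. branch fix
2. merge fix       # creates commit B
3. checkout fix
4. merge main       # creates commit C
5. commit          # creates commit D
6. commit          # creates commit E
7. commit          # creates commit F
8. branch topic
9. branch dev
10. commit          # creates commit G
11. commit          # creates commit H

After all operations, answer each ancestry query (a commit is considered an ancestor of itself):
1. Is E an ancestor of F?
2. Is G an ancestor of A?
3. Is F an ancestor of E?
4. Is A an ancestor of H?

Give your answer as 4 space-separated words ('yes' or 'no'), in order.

Answer: yes no no yes

Derivation:
After op 1 (branch): HEAD=main@A [fix=A main=A]
After op 2 (merge): HEAD=main@B [fix=A main=B]
After op 3 (checkout): HEAD=fix@A [fix=A main=B]
After op 4 (merge): HEAD=fix@C [fix=C main=B]
After op 5 (commit): HEAD=fix@D [fix=D main=B]
After op 6 (commit): HEAD=fix@E [fix=E main=B]
After op 7 (commit): HEAD=fix@F [fix=F main=B]
After op 8 (branch): HEAD=fix@F [fix=F main=B topic=F]
After op 9 (branch): HEAD=fix@F [dev=F fix=F main=B topic=F]
After op 10 (commit): HEAD=fix@G [dev=F fix=G main=B topic=F]
After op 11 (commit): HEAD=fix@H [dev=F fix=H main=B topic=F]
ancestors(F) = {A,B,C,D,E,F}; E in? yes
ancestors(A) = {A}; G in? no
ancestors(E) = {A,B,C,D,E}; F in? no
ancestors(H) = {A,B,C,D,E,F,G,H}; A in? yes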